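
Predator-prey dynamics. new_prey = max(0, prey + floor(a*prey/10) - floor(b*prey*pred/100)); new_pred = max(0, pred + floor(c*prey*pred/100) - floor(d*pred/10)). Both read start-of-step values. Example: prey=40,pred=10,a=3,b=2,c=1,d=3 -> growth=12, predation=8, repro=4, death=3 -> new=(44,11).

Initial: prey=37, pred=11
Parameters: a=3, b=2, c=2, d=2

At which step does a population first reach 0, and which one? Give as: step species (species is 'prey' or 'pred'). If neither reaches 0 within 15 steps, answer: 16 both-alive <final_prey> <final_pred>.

Step 1: prey: 37+11-8=40; pred: 11+8-2=17
Step 2: prey: 40+12-13=39; pred: 17+13-3=27
Step 3: prey: 39+11-21=29; pred: 27+21-5=43
Step 4: prey: 29+8-24=13; pred: 43+24-8=59
Step 5: prey: 13+3-15=1; pred: 59+15-11=63
Step 6: prey: 1+0-1=0; pred: 63+1-12=52
First extinction: prey at step 6

Answer: 6 prey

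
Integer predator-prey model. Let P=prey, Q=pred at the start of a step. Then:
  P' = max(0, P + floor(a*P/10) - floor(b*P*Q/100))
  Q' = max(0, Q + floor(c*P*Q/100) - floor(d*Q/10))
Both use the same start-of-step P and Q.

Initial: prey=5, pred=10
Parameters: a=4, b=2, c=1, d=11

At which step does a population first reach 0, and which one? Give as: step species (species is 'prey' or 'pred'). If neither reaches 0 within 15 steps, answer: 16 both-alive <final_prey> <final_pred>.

Step 1: prey: 5+2-1=6; pred: 10+0-11=0
First extinction: pred at step 1

Answer: 1 pred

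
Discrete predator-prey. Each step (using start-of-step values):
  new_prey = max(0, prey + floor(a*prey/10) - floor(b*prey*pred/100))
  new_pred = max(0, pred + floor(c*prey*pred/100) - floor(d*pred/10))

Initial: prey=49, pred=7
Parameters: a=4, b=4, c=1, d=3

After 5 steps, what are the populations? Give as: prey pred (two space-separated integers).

Step 1: prey: 49+19-13=55; pred: 7+3-2=8
Step 2: prey: 55+22-17=60; pred: 8+4-2=10
Step 3: prey: 60+24-24=60; pred: 10+6-3=13
Step 4: prey: 60+24-31=53; pred: 13+7-3=17
Step 5: prey: 53+21-36=38; pred: 17+9-5=21

Answer: 38 21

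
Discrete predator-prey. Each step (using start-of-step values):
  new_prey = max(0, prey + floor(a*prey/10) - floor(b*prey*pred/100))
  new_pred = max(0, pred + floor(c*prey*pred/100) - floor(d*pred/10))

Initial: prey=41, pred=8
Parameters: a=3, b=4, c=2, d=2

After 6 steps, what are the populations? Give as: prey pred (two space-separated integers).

Answer: 0 22

Derivation:
Step 1: prey: 41+12-13=40; pred: 8+6-1=13
Step 2: prey: 40+12-20=32; pred: 13+10-2=21
Step 3: prey: 32+9-26=15; pred: 21+13-4=30
Step 4: prey: 15+4-18=1; pred: 30+9-6=33
Step 5: prey: 1+0-1=0; pred: 33+0-6=27
Step 6: prey: 0+0-0=0; pred: 27+0-5=22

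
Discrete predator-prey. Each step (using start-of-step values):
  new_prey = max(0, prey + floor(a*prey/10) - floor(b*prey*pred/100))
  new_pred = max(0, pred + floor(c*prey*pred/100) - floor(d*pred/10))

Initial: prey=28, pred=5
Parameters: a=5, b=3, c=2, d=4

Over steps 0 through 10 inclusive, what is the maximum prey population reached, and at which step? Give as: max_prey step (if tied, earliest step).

Step 1: prey: 28+14-4=38; pred: 5+2-2=5
Step 2: prey: 38+19-5=52; pred: 5+3-2=6
Step 3: prey: 52+26-9=69; pred: 6+6-2=10
Step 4: prey: 69+34-20=83; pred: 10+13-4=19
Step 5: prey: 83+41-47=77; pred: 19+31-7=43
Step 6: prey: 77+38-99=16; pred: 43+66-17=92
Step 7: prey: 16+8-44=0; pred: 92+29-36=85
Step 8: prey: 0+0-0=0; pred: 85+0-34=51
Step 9: prey: 0+0-0=0; pred: 51+0-20=31
Step 10: prey: 0+0-0=0; pred: 31+0-12=19
Max prey = 83 at step 4

Answer: 83 4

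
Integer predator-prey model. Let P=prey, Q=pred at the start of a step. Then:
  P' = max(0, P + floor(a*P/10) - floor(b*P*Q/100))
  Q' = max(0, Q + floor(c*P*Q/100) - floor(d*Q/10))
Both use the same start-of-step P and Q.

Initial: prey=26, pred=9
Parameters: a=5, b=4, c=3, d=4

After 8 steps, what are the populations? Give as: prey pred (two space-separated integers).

Step 1: prey: 26+13-9=30; pred: 9+7-3=13
Step 2: prey: 30+15-15=30; pred: 13+11-5=19
Step 3: prey: 30+15-22=23; pred: 19+17-7=29
Step 4: prey: 23+11-26=8; pred: 29+20-11=38
Step 5: prey: 8+4-12=0; pred: 38+9-15=32
Step 6: prey: 0+0-0=0; pred: 32+0-12=20
Step 7: prey: 0+0-0=0; pred: 20+0-8=12
Step 8: prey: 0+0-0=0; pred: 12+0-4=8

Answer: 0 8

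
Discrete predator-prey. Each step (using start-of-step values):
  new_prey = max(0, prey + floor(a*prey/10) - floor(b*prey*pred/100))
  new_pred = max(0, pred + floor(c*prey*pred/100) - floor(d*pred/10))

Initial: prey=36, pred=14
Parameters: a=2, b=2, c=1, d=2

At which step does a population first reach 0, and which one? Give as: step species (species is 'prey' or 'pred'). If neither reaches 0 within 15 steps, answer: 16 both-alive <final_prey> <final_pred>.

Answer: 16 both-alive 9 5

Derivation:
Step 1: prey: 36+7-10=33; pred: 14+5-2=17
Step 2: prey: 33+6-11=28; pred: 17+5-3=19
Step 3: prey: 28+5-10=23; pred: 19+5-3=21
Step 4: prey: 23+4-9=18; pred: 21+4-4=21
Step 5: prey: 18+3-7=14; pred: 21+3-4=20
Step 6: prey: 14+2-5=11; pred: 20+2-4=18
Step 7: prey: 11+2-3=10; pred: 18+1-3=16
Step 8: prey: 10+2-3=9; pred: 16+1-3=14
Step 9: prey: 9+1-2=8; pred: 14+1-2=13
Step 10: prey: 8+1-2=7; pred: 13+1-2=12
Step 11: prey: 7+1-1=7; pred: 12+0-2=10
Step 12: prey: 7+1-1=7; pred: 10+0-2=8
Step 13: prey: 7+1-1=7; pred: 8+0-1=7
Step 14: prey: 7+1-0=8; pred: 7+0-1=6
Step 15: prey: 8+1-0=9; pred: 6+0-1=5
No extinction within 15 steps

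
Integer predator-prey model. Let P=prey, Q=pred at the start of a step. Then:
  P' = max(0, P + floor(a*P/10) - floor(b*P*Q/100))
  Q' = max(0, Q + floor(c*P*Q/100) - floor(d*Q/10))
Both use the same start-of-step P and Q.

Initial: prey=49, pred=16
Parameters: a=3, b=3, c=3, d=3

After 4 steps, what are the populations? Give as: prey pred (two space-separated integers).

Step 1: prey: 49+14-23=40; pred: 16+23-4=35
Step 2: prey: 40+12-42=10; pred: 35+42-10=67
Step 3: prey: 10+3-20=0; pred: 67+20-20=67
Step 4: prey: 0+0-0=0; pred: 67+0-20=47

Answer: 0 47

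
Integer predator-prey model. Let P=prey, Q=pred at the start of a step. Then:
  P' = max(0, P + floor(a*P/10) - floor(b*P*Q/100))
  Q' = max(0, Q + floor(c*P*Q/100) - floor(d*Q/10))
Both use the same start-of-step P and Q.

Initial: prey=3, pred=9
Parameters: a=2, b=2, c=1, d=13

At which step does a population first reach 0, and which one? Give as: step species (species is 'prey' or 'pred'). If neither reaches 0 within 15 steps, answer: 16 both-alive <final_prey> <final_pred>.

Answer: 1 pred

Derivation:
Step 1: prey: 3+0-0=3; pred: 9+0-11=0
First extinction: pred at step 1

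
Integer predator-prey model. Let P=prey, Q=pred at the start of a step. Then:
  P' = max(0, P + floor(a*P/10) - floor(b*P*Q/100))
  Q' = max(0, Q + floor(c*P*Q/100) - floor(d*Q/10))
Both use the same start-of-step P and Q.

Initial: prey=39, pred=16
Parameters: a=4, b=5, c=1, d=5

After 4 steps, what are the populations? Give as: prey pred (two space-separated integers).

Step 1: prey: 39+15-31=23; pred: 16+6-8=14
Step 2: prey: 23+9-16=16; pred: 14+3-7=10
Step 3: prey: 16+6-8=14; pred: 10+1-5=6
Step 4: prey: 14+5-4=15; pred: 6+0-3=3

Answer: 15 3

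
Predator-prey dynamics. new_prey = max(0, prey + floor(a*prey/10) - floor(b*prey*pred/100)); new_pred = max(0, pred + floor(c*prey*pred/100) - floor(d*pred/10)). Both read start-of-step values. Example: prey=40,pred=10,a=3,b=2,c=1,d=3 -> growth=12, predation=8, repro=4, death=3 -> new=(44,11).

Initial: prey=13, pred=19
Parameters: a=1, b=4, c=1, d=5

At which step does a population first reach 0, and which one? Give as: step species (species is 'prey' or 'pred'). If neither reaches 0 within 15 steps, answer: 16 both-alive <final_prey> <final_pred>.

Answer: 16 both-alive 3 1

Derivation:
Step 1: prey: 13+1-9=5; pred: 19+2-9=12
Step 2: prey: 5+0-2=3; pred: 12+0-6=6
Step 3: prey: 3+0-0=3; pred: 6+0-3=3
Step 4: prey: 3+0-0=3; pred: 3+0-1=2
Step 5: prey: 3+0-0=3; pred: 2+0-1=1
Step 6: prey: 3+0-0=3; pred: 1+0-0=1
Steps 7-15: state stable at prey=3, pred=1 (no change)
No extinction within 15 steps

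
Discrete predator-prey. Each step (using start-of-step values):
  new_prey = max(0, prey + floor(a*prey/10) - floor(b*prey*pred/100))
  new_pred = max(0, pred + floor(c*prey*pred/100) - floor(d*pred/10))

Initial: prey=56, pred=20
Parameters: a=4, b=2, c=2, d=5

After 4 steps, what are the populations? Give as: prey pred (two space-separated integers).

Step 1: prey: 56+22-22=56; pred: 20+22-10=32
Step 2: prey: 56+22-35=43; pred: 32+35-16=51
Step 3: prey: 43+17-43=17; pred: 51+43-25=69
Step 4: prey: 17+6-23=0; pred: 69+23-34=58

Answer: 0 58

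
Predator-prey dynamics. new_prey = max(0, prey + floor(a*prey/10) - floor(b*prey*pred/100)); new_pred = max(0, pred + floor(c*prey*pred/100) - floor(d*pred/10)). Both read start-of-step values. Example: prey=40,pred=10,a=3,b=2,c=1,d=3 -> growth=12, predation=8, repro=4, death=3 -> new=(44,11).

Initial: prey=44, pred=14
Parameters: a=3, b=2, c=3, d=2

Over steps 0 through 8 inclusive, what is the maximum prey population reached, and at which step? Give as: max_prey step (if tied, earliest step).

Step 1: prey: 44+13-12=45; pred: 14+18-2=30
Step 2: prey: 45+13-27=31; pred: 30+40-6=64
Step 3: prey: 31+9-39=1; pred: 64+59-12=111
Step 4: prey: 1+0-2=0; pred: 111+3-22=92
Step 5: prey: 0+0-0=0; pred: 92+0-18=74
Step 6: prey: 0+0-0=0; pred: 74+0-14=60
Step 7: prey: 0+0-0=0; pred: 60+0-12=48
Step 8: prey: 0+0-0=0; pred: 48+0-9=39
Max prey = 45 at step 1

Answer: 45 1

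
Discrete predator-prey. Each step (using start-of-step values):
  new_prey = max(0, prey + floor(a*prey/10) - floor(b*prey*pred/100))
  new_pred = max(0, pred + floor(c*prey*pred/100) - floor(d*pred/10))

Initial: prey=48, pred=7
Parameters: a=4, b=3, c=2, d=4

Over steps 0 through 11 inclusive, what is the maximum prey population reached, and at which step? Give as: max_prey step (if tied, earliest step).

Answer: 61 2

Derivation:
Step 1: prey: 48+19-10=57; pred: 7+6-2=11
Step 2: prey: 57+22-18=61; pred: 11+12-4=19
Step 3: prey: 61+24-34=51; pred: 19+23-7=35
Step 4: prey: 51+20-53=18; pred: 35+35-14=56
Step 5: prey: 18+7-30=0; pred: 56+20-22=54
Step 6: prey: 0+0-0=0; pred: 54+0-21=33
Step 7: prey: 0+0-0=0; pred: 33+0-13=20
Step 8: prey: 0+0-0=0; pred: 20+0-8=12
Step 9: prey: 0+0-0=0; pred: 12+0-4=8
Step 10: prey: 0+0-0=0; pred: 8+0-3=5
Step 11: prey: 0+0-0=0; pred: 5+0-2=3
Max prey = 61 at step 2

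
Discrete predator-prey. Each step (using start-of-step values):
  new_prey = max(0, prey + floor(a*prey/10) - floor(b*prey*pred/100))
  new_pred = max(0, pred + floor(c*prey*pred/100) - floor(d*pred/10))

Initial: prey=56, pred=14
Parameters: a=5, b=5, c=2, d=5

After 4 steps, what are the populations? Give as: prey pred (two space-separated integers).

Step 1: prey: 56+28-39=45; pred: 14+15-7=22
Step 2: prey: 45+22-49=18; pred: 22+19-11=30
Step 3: prey: 18+9-27=0; pred: 30+10-15=25
Step 4: prey: 0+0-0=0; pred: 25+0-12=13

Answer: 0 13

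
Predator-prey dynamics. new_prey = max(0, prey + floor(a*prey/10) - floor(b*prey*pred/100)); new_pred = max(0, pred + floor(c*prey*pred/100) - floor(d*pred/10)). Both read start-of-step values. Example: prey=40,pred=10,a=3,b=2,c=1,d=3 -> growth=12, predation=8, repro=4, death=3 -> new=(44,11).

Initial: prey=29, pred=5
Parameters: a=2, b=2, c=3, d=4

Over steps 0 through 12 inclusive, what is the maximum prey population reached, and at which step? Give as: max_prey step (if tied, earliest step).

Answer: 34 2

Derivation:
Step 1: prey: 29+5-2=32; pred: 5+4-2=7
Step 2: prey: 32+6-4=34; pred: 7+6-2=11
Step 3: prey: 34+6-7=33; pred: 11+11-4=18
Step 4: prey: 33+6-11=28; pred: 18+17-7=28
Step 5: prey: 28+5-15=18; pred: 28+23-11=40
Step 6: prey: 18+3-14=7; pred: 40+21-16=45
Step 7: prey: 7+1-6=2; pred: 45+9-18=36
Step 8: prey: 2+0-1=1; pred: 36+2-14=24
Step 9: prey: 1+0-0=1; pred: 24+0-9=15
Step 10: prey: 1+0-0=1; pred: 15+0-6=9
Step 11: prey: 1+0-0=1; pred: 9+0-3=6
Step 12: prey: 1+0-0=1; pred: 6+0-2=4
Max prey = 34 at step 2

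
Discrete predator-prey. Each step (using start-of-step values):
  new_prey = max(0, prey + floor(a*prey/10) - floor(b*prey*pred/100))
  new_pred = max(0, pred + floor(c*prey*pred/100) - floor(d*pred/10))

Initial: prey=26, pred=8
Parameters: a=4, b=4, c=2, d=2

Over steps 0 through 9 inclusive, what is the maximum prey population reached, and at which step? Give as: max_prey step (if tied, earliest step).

Answer: 28 1

Derivation:
Step 1: prey: 26+10-8=28; pred: 8+4-1=11
Step 2: prey: 28+11-12=27; pred: 11+6-2=15
Step 3: prey: 27+10-16=21; pred: 15+8-3=20
Step 4: prey: 21+8-16=13; pred: 20+8-4=24
Step 5: prey: 13+5-12=6; pred: 24+6-4=26
Step 6: prey: 6+2-6=2; pred: 26+3-5=24
Step 7: prey: 2+0-1=1; pred: 24+0-4=20
Step 8: prey: 1+0-0=1; pred: 20+0-4=16
Step 9: prey: 1+0-0=1; pred: 16+0-3=13
Max prey = 28 at step 1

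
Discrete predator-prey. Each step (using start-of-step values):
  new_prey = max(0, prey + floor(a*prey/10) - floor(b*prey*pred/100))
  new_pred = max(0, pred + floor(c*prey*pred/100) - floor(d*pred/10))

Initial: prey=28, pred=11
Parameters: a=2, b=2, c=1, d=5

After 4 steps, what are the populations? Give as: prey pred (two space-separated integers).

Answer: 33 4

Derivation:
Step 1: prey: 28+5-6=27; pred: 11+3-5=9
Step 2: prey: 27+5-4=28; pred: 9+2-4=7
Step 3: prey: 28+5-3=30; pred: 7+1-3=5
Step 4: prey: 30+6-3=33; pred: 5+1-2=4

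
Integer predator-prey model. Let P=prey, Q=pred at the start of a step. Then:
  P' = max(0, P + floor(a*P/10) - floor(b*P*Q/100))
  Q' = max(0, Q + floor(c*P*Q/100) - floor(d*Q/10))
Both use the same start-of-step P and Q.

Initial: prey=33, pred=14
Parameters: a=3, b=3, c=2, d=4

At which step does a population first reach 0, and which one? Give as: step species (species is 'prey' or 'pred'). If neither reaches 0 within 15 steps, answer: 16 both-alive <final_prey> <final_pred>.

Answer: 16 both-alive 22 2

Derivation:
Step 1: prey: 33+9-13=29; pred: 14+9-5=18
Step 2: prey: 29+8-15=22; pred: 18+10-7=21
Step 3: prey: 22+6-13=15; pred: 21+9-8=22
Step 4: prey: 15+4-9=10; pred: 22+6-8=20
Step 5: prey: 10+3-6=7; pred: 20+4-8=16
Step 6: prey: 7+2-3=6; pred: 16+2-6=12
Step 7: prey: 6+1-2=5; pred: 12+1-4=9
Step 8: prey: 5+1-1=5; pred: 9+0-3=6
Step 9: prey: 5+1-0=6; pred: 6+0-2=4
Step 10: prey: 6+1-0=7; pred: 4+0-1=3
Step 11: prey: 7+2-0=9; pred: 3+0-1=2
Step 12: prey: 9+2-0=11; pred: 2+0-0=2
Step 13: prey: 11+3-0=14; pred: 2+0-0=2
Step 14: prey: 14+4-0=18; pred: 2+0-0=2
Step 15: prey: 18+5-1=22; pred: 2+0-0=2
No extinction within 15 steps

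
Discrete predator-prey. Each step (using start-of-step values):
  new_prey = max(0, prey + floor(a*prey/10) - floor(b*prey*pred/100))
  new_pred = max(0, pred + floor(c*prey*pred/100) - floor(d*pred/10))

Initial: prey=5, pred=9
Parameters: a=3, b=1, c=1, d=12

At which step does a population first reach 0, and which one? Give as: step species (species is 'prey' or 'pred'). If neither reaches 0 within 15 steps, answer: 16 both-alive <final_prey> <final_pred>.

Step 1: prey: 5+1-0=6; pred: 9+0-10=0
First extinction: pred at step 1

Answer: 1 pred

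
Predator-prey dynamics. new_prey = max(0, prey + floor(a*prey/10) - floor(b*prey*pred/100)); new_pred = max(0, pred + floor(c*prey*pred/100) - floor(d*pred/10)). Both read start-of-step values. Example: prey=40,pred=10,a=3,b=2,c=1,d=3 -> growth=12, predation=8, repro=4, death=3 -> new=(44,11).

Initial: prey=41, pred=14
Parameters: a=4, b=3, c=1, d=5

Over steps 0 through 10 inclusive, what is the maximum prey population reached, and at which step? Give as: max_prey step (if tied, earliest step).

Step 1: prey: 41+16-17=40; pred: 14+5-7=12
Step 2: prey: 40+16-14=42; pred: 12+4-6=10
Step 3: prey: 42+16-12=46; pred: 10+4-5=9
Step 4: prey: 46+18-12=52; pred: 9+4-4=9
Step 5: prey: 52+20-14=58; pred: 9+4-4=9
Step 6: prey: 58+23-15=66; pred: 9+5-4=10
Step 7: prey: 66+26-19=73; pred: 10+6-5=11
Step 8: prey: 73+29-24=78; pred: 11+8-5=14
Step 9: prey: 78+31-32=77; pred: 14+10-7=17
Step 10: prey: 77+30-39=68; pred: 17+13-8=22
Max prey = 78 at step 8

Answer: 78 8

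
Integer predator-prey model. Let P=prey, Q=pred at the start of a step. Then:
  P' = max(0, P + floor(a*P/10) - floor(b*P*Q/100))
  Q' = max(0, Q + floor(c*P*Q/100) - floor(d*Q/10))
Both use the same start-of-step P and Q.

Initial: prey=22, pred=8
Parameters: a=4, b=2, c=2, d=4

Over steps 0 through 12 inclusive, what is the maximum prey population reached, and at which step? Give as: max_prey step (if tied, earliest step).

Step 1: prey: 22+8-3=27; pred: 8+3-3=8
Step 2: prey: 27+10-4=33; pred: 8+4-3=9
Step 3: prey: 33+13-5=41; pred: 9+5-3=11
Step 4: prey: 41+16-9=48; pred: 11+9-4=16
Step 5: prey: 48+19-15=52; pred: 16+15-6=25
Step 6: prey: 52+20-26=46; pred: 25+26-10=41
Step 7: prey: 46+18-37=27; pred: 41+37-16=62
Step 8: prey: 27+10-33=4; pred: 62+33-24=71
Step 9: prey: 4+1-5=0; pred: 71+5-28=48
Step 10: prey: 0+0-0=0; pred: 48+0-19=29
Step 11: prey: 0+0-0=0; pred: 29+0-11=18
Step 12: prey: 0+0-0=0; pred: 18+0-7=11
Max prey = 52 at step 5

Answer: 52 5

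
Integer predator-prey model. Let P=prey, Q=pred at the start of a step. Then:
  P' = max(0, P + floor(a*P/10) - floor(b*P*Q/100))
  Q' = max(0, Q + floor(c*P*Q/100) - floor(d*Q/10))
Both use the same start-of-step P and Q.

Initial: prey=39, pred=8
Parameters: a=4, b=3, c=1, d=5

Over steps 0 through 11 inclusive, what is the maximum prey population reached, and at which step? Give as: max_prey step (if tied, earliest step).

Answer: 98 7

Derivation:
Step 1: prey: 39+15-9=45; pred: 8+3-4=7
Step 2: prey: 45+18-9=54; pred: 7+3-3=7
Step 3: prey: 54+21-11=64; pred: 7+3-3=7
Step 4: prey: 64+25-13=76; pred: 7+4-3=8
Step 5: prey: 76+30-18=88; pred: 8+6-4=10
Step 6: prey: 88+35-26=97; pred: 10+8-5=13
Step 7: prey: 97+38-37=98; pred: 13+12-6=19
Step 8: prey: 98+39-55=82; pred: 19+18-9=28
Step 9: prey: 82+32-68=46; pred: 28+22-14=36
Step 10: prey: 46+18-49=15; pred: 36+16-18=34
Step 11: prey: 15+6-15=6; pred: 34+5-17=22
Max prey = 98 at step 7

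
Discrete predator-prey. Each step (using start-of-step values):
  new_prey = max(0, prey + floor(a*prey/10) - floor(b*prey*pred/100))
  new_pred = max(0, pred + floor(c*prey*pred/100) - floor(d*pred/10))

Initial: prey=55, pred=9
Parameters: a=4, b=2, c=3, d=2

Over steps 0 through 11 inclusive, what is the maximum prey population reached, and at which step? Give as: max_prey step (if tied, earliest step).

Step 1: prey: 55+22-9=68; pred: 9+14-1=22
Step 2: prey: 68+27-29=66; pred: 22+44-4=62
Step 3: prey: 66+26-81=11; pred: 62+122-12=172
Step 4: prey: 11+4-37=0; pred: 172+56-34=194
Step 5: prey: 0+0-0=0; pred: 194+0-38=156
Step 6: prey: 0+0-0=0; pred: 156+0-31=125
Step 7: prey: 0+0-0=0; pred: 125+0-25=100
Step 8: prey: 0+0-0=0; pred: 100+0-20=80
Step 9: prey: 0+0-0=0; pred: 80+0-16=64
Step 10: prey: 0+0-0=0; pred: 64+0-12=52
Step 11: prey: 0+0-0=0; pred: 52+0-10=42
Max prey = 68 at step 1

Answer: 68 1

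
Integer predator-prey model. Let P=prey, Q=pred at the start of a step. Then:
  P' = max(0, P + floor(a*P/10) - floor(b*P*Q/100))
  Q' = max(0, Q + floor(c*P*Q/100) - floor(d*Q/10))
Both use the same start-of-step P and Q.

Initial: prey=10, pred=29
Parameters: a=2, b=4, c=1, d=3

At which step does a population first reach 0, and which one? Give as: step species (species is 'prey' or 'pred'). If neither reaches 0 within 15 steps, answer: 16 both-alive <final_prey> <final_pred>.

Answer: 16 both-alive 1 3

Derivation:
Step 1: prey: 10+2-11=1; pred: 29+2-8=23
Step 2: prey: 1+0-0=1; pred: 23+0-6=17
Step 3: prey: 1+0-0=1; pred: 17+0-5=12
Step 4: prey: 1+0-0=1; pred: 12+0-3=9
Step 5: prey: 1+0-0=1; pred: 9+0-2=7
Step 6: prey: 1+0-0=1; pred: 7+0-2=5
Step 7: prey: 1+0-0=1; pred: 5+0-1=4
Step 8: prey: 1+0-0=1; pred: 4+0-1=3
Step 9: prey: 1+0-0=1; pred: 3+0-0=3
Steps 10-15: state stable at prey=1, pred=3 (no change)
No extinction within 15 steps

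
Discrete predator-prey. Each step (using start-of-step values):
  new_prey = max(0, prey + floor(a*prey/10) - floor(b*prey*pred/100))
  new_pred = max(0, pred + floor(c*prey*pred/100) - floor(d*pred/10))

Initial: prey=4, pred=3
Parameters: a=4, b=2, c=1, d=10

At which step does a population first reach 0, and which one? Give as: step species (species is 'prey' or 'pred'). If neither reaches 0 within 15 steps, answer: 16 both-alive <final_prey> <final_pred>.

Answer: 1 pred

Derivation:
Step 1: prey: 4+1-0=5; pred: 3+0-3=0
First extinction: pred at step 1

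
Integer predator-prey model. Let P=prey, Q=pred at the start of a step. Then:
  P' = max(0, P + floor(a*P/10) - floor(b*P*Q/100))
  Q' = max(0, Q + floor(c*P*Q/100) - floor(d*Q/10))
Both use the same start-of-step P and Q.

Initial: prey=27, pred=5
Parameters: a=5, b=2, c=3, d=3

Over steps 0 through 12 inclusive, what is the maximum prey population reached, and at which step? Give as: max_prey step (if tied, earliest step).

Answer: 61 3

Derivation:
Step 1: prey: 27+13-2=38; pred: 5+4-1=8
Step 2: prey: 38+19-6=51; pred: 8+9-2=15
Step 3: prey: 51+25-15=61; pred: 15+22-4=33
Step 4: prey: 61+30-40=51; pred: 33+60-9=84
Step 5: prey: 51+25-85=0; pred: 84+128-25=187
Step 6: prey: 0+0-0=0; pred: 187+0-56=131
Step 7: prey: 0+0-0=0; pred: 131+0-39=92
Step 8: prey: 0+0-0=0; pred: 92+0-27=65
Step 9: prey: 0+0-0=0; pred: 65+0-19=46
Step 10: prey: 0+0-0=0; pred: 46+0-13=33
Step 11: prey: 0+0-0=0; pred: 33+0-9=24
Step 12: prey: 0+0-0=0; pred: 24+0-7=17
Max prey = 61 at step 3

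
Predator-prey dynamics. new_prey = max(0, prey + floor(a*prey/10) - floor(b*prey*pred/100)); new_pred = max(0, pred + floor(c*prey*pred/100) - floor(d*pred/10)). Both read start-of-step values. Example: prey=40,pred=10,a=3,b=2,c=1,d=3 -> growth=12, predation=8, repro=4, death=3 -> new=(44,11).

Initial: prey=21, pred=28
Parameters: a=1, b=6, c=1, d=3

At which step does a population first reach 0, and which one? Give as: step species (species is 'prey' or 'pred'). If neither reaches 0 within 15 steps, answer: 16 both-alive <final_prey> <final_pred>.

Answer: 1 prey

Derivation:
Step 1: prey: 21+2-35=0; pred: 28+5-8=25
First extinction: prey at step 1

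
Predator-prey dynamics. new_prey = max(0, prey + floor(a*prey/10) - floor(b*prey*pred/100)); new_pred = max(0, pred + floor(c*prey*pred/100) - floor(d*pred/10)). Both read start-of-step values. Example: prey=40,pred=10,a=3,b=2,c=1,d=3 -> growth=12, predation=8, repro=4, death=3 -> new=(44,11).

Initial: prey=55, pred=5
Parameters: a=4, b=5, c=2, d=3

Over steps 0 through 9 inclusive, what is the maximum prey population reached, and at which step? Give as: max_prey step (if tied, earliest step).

Step 1: prey: 55+22-13=64; pred: 5+5-1=9
Step 2: prey: 64+25-28=61; pred: 9+11-2=18
Step 3: prey: 61+24-54=31; pred: 18+21-5=34
Step 4: prey: 31+12-52=0; pred: 34+21-10=45
Step 5: prey: 0+0-0=0; pred: 45+0-13=32
Step 6: prey: 0+0-0=0; pred: 32+0-9=23
Step 7: prey: 0+0-0=0; pred: 23+0-6=17
Step 8: prey: 0+0-0=0; pred: 17+0-5=12
Step 9: prey: 0+0-0=0; pred: 12+0-3=9
Max prey = 64 at step 1

Answer: 64 1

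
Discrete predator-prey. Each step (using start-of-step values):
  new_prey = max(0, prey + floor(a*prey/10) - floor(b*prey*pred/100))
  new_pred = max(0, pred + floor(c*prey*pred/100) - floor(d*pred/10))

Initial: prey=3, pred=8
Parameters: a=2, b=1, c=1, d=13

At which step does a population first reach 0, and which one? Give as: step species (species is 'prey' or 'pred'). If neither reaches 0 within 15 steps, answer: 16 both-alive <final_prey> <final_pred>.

Step 1: prey: 3+0-0=3; pred: 8+0-10=0
First extinction: pred at step 1

Answer: 1 pred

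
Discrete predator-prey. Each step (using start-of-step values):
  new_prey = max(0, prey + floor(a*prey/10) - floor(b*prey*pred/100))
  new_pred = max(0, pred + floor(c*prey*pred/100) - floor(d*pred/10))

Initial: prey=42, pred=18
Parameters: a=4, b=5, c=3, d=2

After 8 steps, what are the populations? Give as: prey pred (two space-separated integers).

Step 1: prey: 42+16-37=21; pred: 18+22-3=37
Step 2: prey: 21+8-38=0; pred: 37+23-7=53
Step 3: prey: 0+0-0=0; pred: 53+0-10=43
Step 4: prey: 0+0-0=0; pred: 43+0-8=35
Step 5: prey: 0+0-0=0; pred: 35+0-7=28
Step 6: prey: 0+0-0=0; pred: 28+0-5=23
Step 7: prey: 0+0-0=0; pred: 23+0-4=19
Step 8: prey: 0+0-0=0; pred: 19+0-3=16

Answer: 0 16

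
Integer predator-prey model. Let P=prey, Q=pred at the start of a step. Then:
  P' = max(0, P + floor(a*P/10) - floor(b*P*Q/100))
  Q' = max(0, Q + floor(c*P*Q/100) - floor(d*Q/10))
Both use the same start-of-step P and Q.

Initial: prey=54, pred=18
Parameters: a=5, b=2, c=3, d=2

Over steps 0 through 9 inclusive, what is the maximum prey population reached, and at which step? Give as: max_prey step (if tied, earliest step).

Answer: 62 1

Derivation:
Step 1: prey: 54+27-19=62; pred: 18+29-3=44
Step 2: prey: 62+31-54=39; pred: 44+81-8=117
Step 3: prey: 39+19-91=0; pred: 117+136-23=230
Step 4: prey: 0+0-0=0; pred: 230+0-46=184
Step 5: prey: 0+0-0=0; pred: 184+0-36=148
Step 6: prey: 0+0-0=0; pred: 148+0-29=119
Step 7: prey: 0+0-0=0; pred: 119+0-23=96
Step 8: prey: 0+0-0=0; pred: 96+0-19=77
Step 9: prey: 0+0-0=0; pred: 77+0-15=62
Max prey = 62 at step 1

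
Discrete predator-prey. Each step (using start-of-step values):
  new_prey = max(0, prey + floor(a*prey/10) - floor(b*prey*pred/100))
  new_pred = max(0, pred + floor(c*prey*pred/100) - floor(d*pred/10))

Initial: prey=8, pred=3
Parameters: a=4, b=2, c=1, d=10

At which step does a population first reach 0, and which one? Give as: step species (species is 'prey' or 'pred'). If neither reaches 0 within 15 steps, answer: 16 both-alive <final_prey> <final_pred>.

Step 1: prey: 8+3-0=11; pred: 3+0-3=0
First extinction: pred at step 1

Answer: 1 pred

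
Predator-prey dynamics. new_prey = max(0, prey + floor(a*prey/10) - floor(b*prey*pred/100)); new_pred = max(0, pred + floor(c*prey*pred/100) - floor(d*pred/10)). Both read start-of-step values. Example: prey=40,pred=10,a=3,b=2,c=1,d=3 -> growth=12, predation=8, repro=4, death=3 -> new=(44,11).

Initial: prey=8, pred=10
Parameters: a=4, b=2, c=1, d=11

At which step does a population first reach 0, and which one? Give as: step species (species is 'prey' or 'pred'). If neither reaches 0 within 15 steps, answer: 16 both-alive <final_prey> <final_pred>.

Answer: 1 pred

Derivation:
Step 1: prey: 8+3-1=10; pred: 10+0-11=0
First extinction: pred at step 1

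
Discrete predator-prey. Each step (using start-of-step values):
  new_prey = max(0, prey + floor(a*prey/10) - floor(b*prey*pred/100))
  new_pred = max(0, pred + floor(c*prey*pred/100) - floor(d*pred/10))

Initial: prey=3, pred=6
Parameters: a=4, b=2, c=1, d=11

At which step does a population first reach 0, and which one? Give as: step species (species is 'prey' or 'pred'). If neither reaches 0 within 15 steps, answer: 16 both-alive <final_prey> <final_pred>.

Answer: 1 pred

Derivation:
Step 1: prey: 3+1-0=4; pred: 6+0-6=0
First extinction: pred at step 1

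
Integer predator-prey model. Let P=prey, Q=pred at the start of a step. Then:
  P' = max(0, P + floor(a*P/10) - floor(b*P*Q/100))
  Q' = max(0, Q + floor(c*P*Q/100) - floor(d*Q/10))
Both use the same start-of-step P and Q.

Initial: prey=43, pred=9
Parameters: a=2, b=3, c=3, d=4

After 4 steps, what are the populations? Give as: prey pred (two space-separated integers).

Step 1: prey: 43+8-11=40; pred: 9+11-3=17
Step 2: prey: 40+8-20=28; pred: 17+20-6=31
Step 3: prey: 28+5-26=7; pred: 31+26-12=45
Step 4: prey: 7+1-9=0; pred: 45+9-18=36

Answer: 0 36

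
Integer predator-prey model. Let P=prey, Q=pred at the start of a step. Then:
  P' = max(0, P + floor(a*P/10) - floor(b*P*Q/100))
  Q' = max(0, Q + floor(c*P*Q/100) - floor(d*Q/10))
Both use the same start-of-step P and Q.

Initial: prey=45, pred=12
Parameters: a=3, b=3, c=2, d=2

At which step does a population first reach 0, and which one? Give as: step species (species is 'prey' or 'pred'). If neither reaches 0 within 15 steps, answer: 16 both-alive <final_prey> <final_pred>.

Step 1: prey: 45+13-16=42; pred: 12+10-2=20
Step 2: prey: 42+12-25=29; pred: 20+16-4=32
Step 3: prey: 29+8-27=10; pred: 32+18-6=44
Step 4: prey: 10+3-13=0; pred: 44+8-8=44
First extinction: prey at step 4

Answer: 4 prey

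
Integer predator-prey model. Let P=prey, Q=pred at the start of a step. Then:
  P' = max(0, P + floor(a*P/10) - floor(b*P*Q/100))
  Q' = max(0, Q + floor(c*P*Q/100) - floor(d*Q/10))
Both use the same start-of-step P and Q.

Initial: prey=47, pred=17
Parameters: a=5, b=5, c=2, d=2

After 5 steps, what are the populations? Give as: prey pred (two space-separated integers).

Step 1: prey: 47+23-39=31; pred: 17+15-3=29
Step 2: prey: 31+15-44=2; pred: 29+17-5=41
Step 3: prey: 2+1-4=0; pred: 41+1-8=34
Step 4: prey: 0+0-0=0; pred: 34+0-6=28
Step 5: prey: 0+0-0=0; pred: 28+0-5=23

Answer: 0 23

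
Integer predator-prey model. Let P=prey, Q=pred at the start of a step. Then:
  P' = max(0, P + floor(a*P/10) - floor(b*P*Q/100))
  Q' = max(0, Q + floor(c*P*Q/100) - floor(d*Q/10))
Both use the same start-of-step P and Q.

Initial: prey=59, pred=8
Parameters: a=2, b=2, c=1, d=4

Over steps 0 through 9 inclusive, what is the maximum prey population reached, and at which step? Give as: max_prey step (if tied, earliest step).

Step 1: prey: 59+11-9=61; pred: 8+4-3=9
Step 2: prey: 61+12-10=63; pred: 9+5-3=11
Step 3: prey: 63+12-13=62; pred: 11+6-4=13
Step 4: prey: 62+12-16=58; pred: 13+8-5=16
Step 5: prey: 58+11-18=51; pred: 16+9-6=19
Step 6: prey: 51+10-19=42; pred: 19+9-7=21
Step 7: prey: 42+8-17=33; pred: 21+8-8=21
Step 8: prey: 33+6-13=26; pred: 21+6-8=19
Step 9: prey: 26+5-9=22; pred: 19+4-7=16
Max prey = 63 at step 2

Answer: 63 2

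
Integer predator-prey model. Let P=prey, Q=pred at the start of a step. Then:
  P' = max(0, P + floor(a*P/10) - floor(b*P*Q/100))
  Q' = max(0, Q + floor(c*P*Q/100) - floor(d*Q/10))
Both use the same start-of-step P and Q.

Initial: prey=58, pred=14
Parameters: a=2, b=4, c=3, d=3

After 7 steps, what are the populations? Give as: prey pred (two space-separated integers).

Answer: 0 12

Derivation:
Step 1: prey: 58+11-32=37; pred: 14+24-4=34
Step 2: prey: 37+7-50=0; pred: 34+37-10=61
Step 3: prey: 0+0-0=0; pred: 61+0-18=43
Step 4: prey: 0+0-0=0; pred: 43+0-12=31
Step 5: prey: 0+0-0=0; pred: 31+0-9=22
Step 6: prey: 0+0-0=0; pred: 22+0-6=16
Step 7: prey: 0+0-0=0; pred: 16+0-4=12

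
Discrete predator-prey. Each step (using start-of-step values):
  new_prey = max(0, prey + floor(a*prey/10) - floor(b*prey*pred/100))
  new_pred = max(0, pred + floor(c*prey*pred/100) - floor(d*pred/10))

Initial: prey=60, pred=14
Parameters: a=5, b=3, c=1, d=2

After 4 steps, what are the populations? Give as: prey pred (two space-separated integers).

Answer: 11 46

Derivation:
Step 1: prey: 60+30-25=65; pred: 14+8-2=20
Step 2: prey: 65+32-39=58; pred: 20+13-4=29
Step 3: prey: 58+29-50=37; pred: 29+16-5=40
Step 4: prey: 37+18-44=11; pred: 40+14-8=46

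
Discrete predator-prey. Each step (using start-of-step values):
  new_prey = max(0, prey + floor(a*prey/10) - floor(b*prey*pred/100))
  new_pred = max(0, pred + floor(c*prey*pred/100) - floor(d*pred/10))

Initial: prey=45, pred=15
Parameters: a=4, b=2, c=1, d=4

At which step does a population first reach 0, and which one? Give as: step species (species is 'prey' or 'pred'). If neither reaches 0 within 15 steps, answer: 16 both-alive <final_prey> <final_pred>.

Step 1: prey: 45+18-13=50; pred: 15+6-6=15
Step 2: prey: 50+20-15=55; pred: 15+7-6=16
Step 3: prey: 55+22-17=60; pred: 16+8-6=18
Step 4: prey: 60+24-21=63; pred: 18+10-7=21
Step 5: prey: 63+25-26=62; pred: 21+13-8=26
Step 6: prey: 62+24-32=54; pred: 26+16-10=32
Step 7: prey: 54+21-34=41; pred: 32+17-12=37
Step 8: prey: 41+16-30=27; pred: 37+15-14=38
Step 9: prey: 27+10-20=17; pred: 38+10-15=33
Step 10: prey: 17+6-11=12; pred: 33+5-13=25
Step 11: prey: 12+4-6=10; pred: 25+3-10=18
Step 12: prey: 10+4-3=11; pred: 18+1-7=12
Step 13: prey: 11+4-2=13; pred: 12+1-4=9
Step 14: prey: 13+5-2=16; pred: 9+1-3=7
Step 15: prey: 16+6-2=20; pred: 7+1-2=6
No extinction within 15 steps

Answer: 16 both-alive 20 6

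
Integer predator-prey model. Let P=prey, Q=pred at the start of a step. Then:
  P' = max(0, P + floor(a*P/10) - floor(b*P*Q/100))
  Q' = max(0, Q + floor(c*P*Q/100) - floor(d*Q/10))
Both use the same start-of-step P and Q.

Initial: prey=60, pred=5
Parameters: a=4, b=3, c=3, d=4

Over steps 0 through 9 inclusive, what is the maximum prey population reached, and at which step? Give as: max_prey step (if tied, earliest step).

Answer: 78 2

Derivation:
Step 1: prey: 60+24-9=75; pred: 5+9-2=12
Step 2: prey: 75+30-27=78; pred: 12+27-4=35
Step 3: prey: 78+31-81=28; pred: 35+81-14=102
Step 4: prey: 28+11-85=0; pred: 102+85-40=147
Step 5: prey: 0+0-0=0; pred: 147+0-58=89
Step 6: prey: 0+0-0=0; pred: 89+0-35=54
Step 7: prey: 0+0-0=0; pred: 54+0-21=33
Step 8: prey: 0+0-0=0; pred: 33+0-13=20
Step 9: prey: 0+0-0=0; pred: 20+0-8=12
Max prey = 78 at step 2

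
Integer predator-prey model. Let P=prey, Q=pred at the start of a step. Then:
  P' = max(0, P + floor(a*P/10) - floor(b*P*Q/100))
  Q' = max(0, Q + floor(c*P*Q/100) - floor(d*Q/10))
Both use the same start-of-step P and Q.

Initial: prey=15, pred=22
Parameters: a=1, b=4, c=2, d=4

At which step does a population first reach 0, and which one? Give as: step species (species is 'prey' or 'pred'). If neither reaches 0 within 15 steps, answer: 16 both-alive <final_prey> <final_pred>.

Step 1: prey: 15+1-13=3; pred: 22+6-8=20
Step 2: prey: 3+0-2=1; pred: 20+1-8=13
Step 3: prey: 1+0-0=1; pred: 13+0-5=8
Step 4: prey: 1+0-0=1; pred: 8+0-3=5
Step 5: prey: 1+0-0=1; pred: 5+0-2=3
Step 6: prey: 1+0-0=1; pred: 3+0-1=2
Step 7: prey: 1+0-0=1; pred: 2+0-0=2
Steps 8-15: state stable at prey=1, pred=2 (no change)
No extinction within 15 steps

Answer: 16 both-alive 1 2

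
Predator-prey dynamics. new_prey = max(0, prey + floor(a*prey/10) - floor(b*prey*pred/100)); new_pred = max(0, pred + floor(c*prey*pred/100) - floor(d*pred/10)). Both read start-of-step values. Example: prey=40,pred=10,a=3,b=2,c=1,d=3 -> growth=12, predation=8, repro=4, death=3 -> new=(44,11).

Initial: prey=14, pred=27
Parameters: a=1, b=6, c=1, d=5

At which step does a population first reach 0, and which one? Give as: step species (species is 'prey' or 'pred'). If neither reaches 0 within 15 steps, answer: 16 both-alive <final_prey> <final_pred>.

Step 1: prey: 14+1-22=0; pred: 27+3-13=17
First extinction: prey at step 1

Answer: 1 prey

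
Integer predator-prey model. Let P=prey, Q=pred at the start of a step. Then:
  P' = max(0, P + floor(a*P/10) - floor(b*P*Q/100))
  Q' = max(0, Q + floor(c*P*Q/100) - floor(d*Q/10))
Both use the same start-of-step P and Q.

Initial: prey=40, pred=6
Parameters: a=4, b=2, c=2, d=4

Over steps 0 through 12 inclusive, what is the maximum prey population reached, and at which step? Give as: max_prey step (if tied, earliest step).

Answer: 73 3

Derivation:
Step 1: prey: 40+16-4=52; pred: 6+4-2=8
Step 2: prey: 52+20-8=64; pred: 8+8-3=13
Step 3: prey: 64+25-16=73; pred: 13+16-5=24
Step 4: prey: 73+29-35=67; pred: 24+35-9=50
Step 5: prey: 67+26-67=26; pred: 50+67-20=97
Step 6: prey: 26+10-50=0; pred: 97+50-38=109
Step 7: prey: 0+0-0=0; pred: 109+0-43=66
Step 8: prey: 0+0-0=0; pred: 66+0-26=40
Step 9: prey: 0+0-0=0; pred: 40+0-16=24
Step 10: prey: 0+0-0=0; pred: 24+0-9=15
Step 11: prey: 0+0-0=0; pred: 15+0-6=9
Step 12: prey: 0+0-0=0; pred: 9+0-3=6
Max prey = 73 at step 3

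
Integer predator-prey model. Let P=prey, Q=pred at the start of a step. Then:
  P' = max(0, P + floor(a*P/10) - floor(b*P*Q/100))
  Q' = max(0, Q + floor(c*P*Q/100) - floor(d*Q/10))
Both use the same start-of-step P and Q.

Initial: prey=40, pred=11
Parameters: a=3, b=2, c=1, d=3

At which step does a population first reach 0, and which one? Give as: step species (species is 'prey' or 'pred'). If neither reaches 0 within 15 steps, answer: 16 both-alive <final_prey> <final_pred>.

Step 1: prey: 40+12-8=44; pred: 11+4-3=12
Step 2: prey: 44+13-10=47; pred: 12+5-3=14
Step 3: prey: 47+14-13=48; pred: 14+6-4=16
Step 4: prey: 48+14-15=47; pred: 16+7-4=19
Step 5: prey: 47+14-17=44; pred: 19+8-5=22
Step 6: prey: 44+13-19=38; pred: 22+9-6=25
Step 7: prey: 38+11-19=30; pred: 25+9-7=27
Step 8: prey: 30+9-16=23; pred: 27+8-8=27
Step 9: prey: 23+6-12=17; pred: 27+6-8=25
Step 10: prey: 17+5-8=14; pred: 25+4-7=22
Step 11: prey: 14+4-6=12; pred: 22+3-6=19
Step 12: prey: 12+3-4=11; pred: 19+2-5=16
Step 13: prey: 11+3-3=11; pred: 16+1-4=13
Step 14: prey: 11+3-2=12; pred: 13+1-3=11
Step 15: prey: 12+3-2=13; pred: 11+1-3=9
No extinction within 15 steps

Answer: 16 both-alive 13 9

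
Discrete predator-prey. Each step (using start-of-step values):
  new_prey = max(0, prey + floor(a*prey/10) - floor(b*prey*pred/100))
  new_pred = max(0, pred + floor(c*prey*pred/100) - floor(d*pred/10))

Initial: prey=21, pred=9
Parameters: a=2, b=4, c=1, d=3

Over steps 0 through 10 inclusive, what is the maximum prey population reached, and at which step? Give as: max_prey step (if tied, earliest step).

Step 1: prey: 21+4-7=18; pred: 9+1-2=8
Step 2: prey: 18+3-5=16; pred: 8+1-2=7
Step 3: prey: 16+3-4=15; pred: 7+1-2=6
Step 4: prey: 15+3-3=15; pred: 6+0-1=5
Step 5: prey: 15+3-3=15; pred: 5+0-1=4
Step 6: prey: 15+3-2=16; pred: 4+0-1=3
Step 7: prey: 16+3-1=18; pred: 3+0-0=3
Step 8: prey: 18+3-2=19; pred: 3+0-0=3
Step 9: prey: 19+3-2=20; pred: 3+0-0=3
Step 10: prey: 20+4-2=22; pred: 3+0-0=3
Max prey = 22 at step 10

Answer: 22 10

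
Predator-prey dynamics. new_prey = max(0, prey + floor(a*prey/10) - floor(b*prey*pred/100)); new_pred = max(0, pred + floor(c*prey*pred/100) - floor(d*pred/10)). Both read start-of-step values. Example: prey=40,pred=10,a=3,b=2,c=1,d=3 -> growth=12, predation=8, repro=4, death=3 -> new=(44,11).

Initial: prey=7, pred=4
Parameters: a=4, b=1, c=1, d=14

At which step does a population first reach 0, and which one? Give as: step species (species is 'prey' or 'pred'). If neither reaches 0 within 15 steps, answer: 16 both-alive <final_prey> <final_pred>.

Answer: 1 pred

Derivation:
Step 1: prey: 7+2-0=9; pred: 4+0-5=0
First extinction: pred at step 1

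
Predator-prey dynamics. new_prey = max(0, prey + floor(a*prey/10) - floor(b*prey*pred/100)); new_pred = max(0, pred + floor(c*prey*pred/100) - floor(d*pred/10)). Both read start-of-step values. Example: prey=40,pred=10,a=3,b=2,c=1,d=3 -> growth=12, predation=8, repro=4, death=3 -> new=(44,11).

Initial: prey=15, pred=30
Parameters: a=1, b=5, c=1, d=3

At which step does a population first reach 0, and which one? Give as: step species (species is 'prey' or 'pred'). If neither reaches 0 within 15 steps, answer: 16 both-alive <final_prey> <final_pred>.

Answer: 1 prey

Derivation:
Step 1: prey: 15+1-22=0; pred: 30+4-9=25
First extinction: prey at step 1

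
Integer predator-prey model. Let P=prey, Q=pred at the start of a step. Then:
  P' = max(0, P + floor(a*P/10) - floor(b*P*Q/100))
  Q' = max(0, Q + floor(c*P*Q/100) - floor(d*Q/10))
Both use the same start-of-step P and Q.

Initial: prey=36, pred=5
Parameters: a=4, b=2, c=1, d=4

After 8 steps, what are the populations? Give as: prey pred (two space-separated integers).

Step 1: prey: 36+14-3=47; pred: 5+1-2=4
Step 2: prey: 47+18-3=62; pred: 4+1-1=4
Step 3: prey: 62+24-4=82; pred: 4+2-1=5
Step 4: prey: 82+32-8=106; pred: 5+4-2=7
Step 5: prey: 106+42-14=134; pred: 7+7-2=12
Step 6: prey: 134+53-32=155; pred: 12+16-4=24
Step 7: prey: 155+62-74=143; pred: 24+37-9=52
Step 8: prey: 143+57-148=52; pred: 52+74-20=106

Answer: 52 106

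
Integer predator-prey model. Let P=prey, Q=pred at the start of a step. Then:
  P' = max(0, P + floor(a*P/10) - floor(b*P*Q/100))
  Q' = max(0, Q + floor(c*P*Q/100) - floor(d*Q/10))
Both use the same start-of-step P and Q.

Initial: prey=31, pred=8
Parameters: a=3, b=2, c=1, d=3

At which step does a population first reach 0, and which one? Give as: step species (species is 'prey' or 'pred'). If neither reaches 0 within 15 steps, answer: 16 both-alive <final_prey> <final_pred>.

Step 1: prey: 31+9-4=36; pred: 8+2-2=8
Step 2: prey: 36+10-5=41; pred: 8+2-2=8
Step 3: prey: 41+12-6=47; pred: 8+3-2=9
Step 4: prey: 47+14-8=53; pred: 9+4-2=11
Step 5: prey: 53+15-11=57; pred: 11+5-3=13
Step 6: prey: 57+17-14=60; pred: 13+7-3=17
Step 7: prey: 60+18-20=58; pred: 17+10-5=22
Step 8: prey: 58+17-25=50; pred: 22+12-6=28
Step 9: prey: 50+15-28=37; pred: 28+14-8=34
Step 10: prey: 37+11-25=23; pred: 34+12-10=36
Step 11: prey: 23+6-16=13; pred: 36+8-10=34
Step 12: prey: 13+3-8=8; pred: 34+4-10=28
Step 13: prey: 8+2-4=6; pred: 28+2-8=22
Step 14: prey: 6+1-2=5; pred: 22+1-6=17
Step 15: prey: 5+1-1=5; pred: 17+0-5=12
No extinction within 15 steps

Answer: 16 both-alive 5 12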